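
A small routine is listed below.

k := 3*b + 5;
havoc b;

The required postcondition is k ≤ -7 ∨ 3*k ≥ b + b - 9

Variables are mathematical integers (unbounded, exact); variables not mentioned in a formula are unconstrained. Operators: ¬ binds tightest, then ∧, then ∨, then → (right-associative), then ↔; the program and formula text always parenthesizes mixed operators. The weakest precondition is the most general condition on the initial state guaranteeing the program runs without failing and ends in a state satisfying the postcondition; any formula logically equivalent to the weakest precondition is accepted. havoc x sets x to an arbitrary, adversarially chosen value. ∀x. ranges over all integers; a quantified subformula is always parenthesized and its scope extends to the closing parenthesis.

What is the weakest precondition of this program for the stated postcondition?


Working backward. After the program, the postcondition k ≤ -7 ∨ 3*k ≥ b + b - 9 must hold; in canonical form it is k ≤ -7 ∨ 3*k ≥ 2*b - 9.
Before havoc b: ∀b_1. (k ≤ -7 ∨ 3*k ≥ 2*b_1 - 9)
Before k := 3*b + 5: ∀b_1. (3*b ≤ -12 ∨ 9*b ≥ 2*b_1 - 24)
Answer: WP = ∀b_1. (3*b ≤ -12 ∨ 9*b ≥ 2*b_1 - 24)


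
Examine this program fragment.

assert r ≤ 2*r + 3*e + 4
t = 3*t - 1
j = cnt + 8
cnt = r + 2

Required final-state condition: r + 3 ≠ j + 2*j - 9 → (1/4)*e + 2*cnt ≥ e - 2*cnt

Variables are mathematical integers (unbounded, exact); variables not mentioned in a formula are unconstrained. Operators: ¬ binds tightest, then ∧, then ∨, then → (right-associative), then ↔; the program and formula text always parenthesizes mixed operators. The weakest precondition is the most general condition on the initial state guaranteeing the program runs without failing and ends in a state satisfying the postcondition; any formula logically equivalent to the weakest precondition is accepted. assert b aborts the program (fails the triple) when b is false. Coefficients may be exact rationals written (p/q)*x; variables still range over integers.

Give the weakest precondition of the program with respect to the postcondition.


Working backward. After the program, the postcondition r + 3 ≠ j + 2*j - 9 → (1/4)*e + 2*cnt ≥ e - 2*cnt must hold; in canonical form it is r ≠ 3*j - 12 → 4*cnt ≥ (3/4)*e.
Before cnt := r + 2: r ≠ 3*j - 12 → 4*r ≥ (3/4)*e - 8
Before j := cnt + 8: r ≠ 3*cnt + 12 → 4*r ≥ (3/4)*e - 8
Before t := 3*t - 1: r ≠ 3*cnt + 12 → 4*r ≥ (3/4)*e - 8
Before assert r ≤ 2*r + 3*e + 4: 3*e + r ≥ -4 ∧ (r ≠ 3*cnt + 12 → 4*r ≥ (3/4)*e - 8)
Answer: WP = 3*e + r ≥ -4 ∧ (r ≠ 3*cnt + 12 → 4*r ≥ (3/4)*e - 8)


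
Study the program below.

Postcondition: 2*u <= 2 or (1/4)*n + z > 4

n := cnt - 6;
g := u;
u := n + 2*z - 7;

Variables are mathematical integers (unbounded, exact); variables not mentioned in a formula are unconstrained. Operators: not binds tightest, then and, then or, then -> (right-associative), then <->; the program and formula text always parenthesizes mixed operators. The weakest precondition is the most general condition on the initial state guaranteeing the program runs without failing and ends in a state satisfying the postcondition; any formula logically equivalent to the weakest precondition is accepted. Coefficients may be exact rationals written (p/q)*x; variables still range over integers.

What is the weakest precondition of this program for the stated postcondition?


Working backward. After the program, 2*u <= 2 or (1/4)*n + z > 4 must hold.
Before u := n + 2*z - 7: 2*n + 4*z <= 16 or (1/4)*n + z > 4
Before g := u: 2*n + 4*z <= 16 or (1/4)*n + z > 4
Before n := cnt - 6: 2*cnt + 4*z <= 28 or (1/4)*cnt + z > 11/2
Answer: WP = 2*cnt + 4*z <= 28 or (1/4)*cnt + z > 11/2


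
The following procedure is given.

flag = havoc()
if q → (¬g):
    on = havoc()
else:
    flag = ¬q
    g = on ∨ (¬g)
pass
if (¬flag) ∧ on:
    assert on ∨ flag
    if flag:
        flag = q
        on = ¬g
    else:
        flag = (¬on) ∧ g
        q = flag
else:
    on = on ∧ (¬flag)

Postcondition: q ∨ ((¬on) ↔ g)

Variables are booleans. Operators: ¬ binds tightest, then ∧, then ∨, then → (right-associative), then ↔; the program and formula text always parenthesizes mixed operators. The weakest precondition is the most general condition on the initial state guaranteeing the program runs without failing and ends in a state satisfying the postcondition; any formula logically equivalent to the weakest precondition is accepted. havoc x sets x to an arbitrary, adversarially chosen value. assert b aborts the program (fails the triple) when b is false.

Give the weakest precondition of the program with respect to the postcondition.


Working backward. After the program, q ∨ ((¬on) ↔ g) must hold.
Then branch requires (on ∨ flag) ∧ ((¬flag) → (((¬on) ∧ g) ∨ ((¬on) ↔ g))); else branch requires q ∨ ((¬(on ∧ (¬flag))) ↔ g).
Before the if: (((¬flag) ∧ on) → ((on ∨ flag) ∧ ((¬flag) → (((¬on) ∧ g) ∨ ((¬on) ↔ g))))) ∧ ((¬((¬flag) ∧ on)) → (q ∨ ((¬(on ∧ (¬flag))) ↔ g)))
Before skip: (((¬flag) ∧ on) → ((on ∨ flag) ∧ ((¬flag) → (((¬on) ∧ g) ∨ ((¬on) ↔ g))))) ∧ ((¬((¬flag) ∧ on)) → (q ∨ ((¬(on ∧ (¬flag))) ↔ g)))
Then branch requires ((¬flag) → ((¬flag) → (¬g))) ∧ (flag → (q ∨ (flag ↔ g))) ∧ (q ∨ g); else branch requires ((q ∧ on) → ((on ∨ (¬q)) ∧ (q → (((¬on) ∧ (on ∨ (¬g))) ∨ ((¬on) ↔ (on ∨ (¬g))))))) ∧ ((¬(q ∧ on)) → (q ∨ ((¬(on ∧ q)) ↔ (on ∨ (¬g))))).
Before the if: ((q → (¬g)) → (((¬flag) → ((¬flag) → (¬g))) ∧ (flag → (q ∨ (flag ↔ g))) ∧ (q ∨ g))) ∧ ((¬(q → (¬g))) → (((q ∧ on) → ((on ∨ (¬q)) ∧ (q → (((¬on) ∧ (on ∨ (¬g))) ∨ ((¬on) ↔ (on ∨ (¬g))))))) ∧ ((¬(q ∧ on)) → (q ∨ ((¬(on ∧ q)) ↔ (on ∨ (¬g)))))))
Before havoc flag: ((q → (¬g)) → (q ∨ g)) ∧ ((¬(q → (¬g))) → (((q ∧ on) → ((on ∨ (¬q)) ∧ (q → (((¬on) ∧ (on ∨ (¬g))) ∨ ((¬on) ↔ (on ∨ (¬g))))))) ∧ ((¬(q ∧ on)) → (q ∨ ((¬(on ∧ q)) ↔ (on ∨ (¬g))))))) ∧ ((q → (¬g)) → ((¬g) ∧ (q ∨ g)))
Answer: WP = ((q → (¬g)) → (q ∨ g)) ∧ ((¬(q → (¬g))) → (((q ∧ on) → ((on ∨ (¬q)) ∧ (q → (((¬on) ∧ (on ∨ (¬g))) ∨ ((¬on) ↔ (on ∨ (¬g))))))) ∧ ((¬(q ∧ on)) → (q ∨ ((¬(on ∧ q)) ↔ (on ∨ (¬g))))))) ∧ ((q → (¬g)) → ((¬g) ∧ (q ∨ g)))


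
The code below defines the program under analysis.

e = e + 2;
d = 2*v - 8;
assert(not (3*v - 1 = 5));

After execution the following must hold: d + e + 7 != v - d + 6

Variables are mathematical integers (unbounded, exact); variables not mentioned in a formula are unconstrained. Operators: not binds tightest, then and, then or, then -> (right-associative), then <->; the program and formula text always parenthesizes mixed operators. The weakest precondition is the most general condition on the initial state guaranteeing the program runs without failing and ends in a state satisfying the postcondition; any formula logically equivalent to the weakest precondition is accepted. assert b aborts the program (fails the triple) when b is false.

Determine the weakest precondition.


Working backward. After the program, the postcondition d + e + 7 != v - d + 6 must hold; in canonical form it is 2*d + e != v - 1.
Before assert not (3*v - 1 = 5): (not (3*v = 6)) and 2*d + e != v - 1
Before d := 2*v - 8: (not (3*v = 6)) and e + 3*v != 15
Before e := e + 2: (not (3*v = 6)) and e + 3*v != 13
Answer: WP = (not (3*v = 6)) and e + 3*v != 13


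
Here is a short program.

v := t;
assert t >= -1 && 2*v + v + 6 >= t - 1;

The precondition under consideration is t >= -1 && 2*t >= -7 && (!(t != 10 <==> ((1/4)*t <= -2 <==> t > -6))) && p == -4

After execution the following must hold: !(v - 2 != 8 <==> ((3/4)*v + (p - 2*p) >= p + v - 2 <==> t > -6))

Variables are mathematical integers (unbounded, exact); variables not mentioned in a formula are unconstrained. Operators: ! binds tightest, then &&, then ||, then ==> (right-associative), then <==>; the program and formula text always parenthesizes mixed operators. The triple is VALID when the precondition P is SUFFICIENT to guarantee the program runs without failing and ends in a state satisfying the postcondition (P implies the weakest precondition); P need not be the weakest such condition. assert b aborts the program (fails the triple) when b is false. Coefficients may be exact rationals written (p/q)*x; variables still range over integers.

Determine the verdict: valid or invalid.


Working backward. After the program, the postcondition !(v - 2 != 8 <==> ((3/4)*v + (p - 2*p) >= p + v - 2 <==> t > -6)) must hold; in canonical form it is !(v != 10 <==> (2*p + (1/4)*v <= 2 <==> t > -6)).
Before assert t >= -1 && 2*v + v + 6 >= t - 1: t >= -1 && 3*v >= t - 7 && (!(v != 10 <==> (2*p + (1/4)*v <= 2 <==> t > -6)))
Before v := t: t >= -1 && 2*t >= -7 && (!(t != 10 <==> (2*p + (1/4)*t <= 2 <==> t > -6)))
The weakest precondition is t >= -1 && 2*t >= -7 && (!(t != 10 <==> (2*p + (1/4)*t <= 2 <==> t > -6))).
Check whether t >= -1 && 2*t >= -7 && (!(t != 10 <==> ((1/4)*t <= -2 <==> t > -6))) && p == -4 implies it.
Countermodel: at the initial state p = -4, t = 0, the precondition holds but the weakest precondition fails.
Answer: invalid


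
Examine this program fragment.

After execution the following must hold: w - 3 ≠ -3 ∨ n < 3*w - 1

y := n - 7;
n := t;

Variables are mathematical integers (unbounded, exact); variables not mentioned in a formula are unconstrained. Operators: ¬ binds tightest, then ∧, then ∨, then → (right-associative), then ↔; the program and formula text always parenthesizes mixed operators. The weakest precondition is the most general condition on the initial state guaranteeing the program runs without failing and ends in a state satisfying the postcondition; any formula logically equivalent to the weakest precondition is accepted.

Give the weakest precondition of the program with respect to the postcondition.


Working backward. After the program, the postcondition w - 3 ≠ -3 ∨ n < 3*w - 1 must hold; in canonical form it is w ≠ 0 ∨ n < 3*w - 1.
Before n := t: w ≠ 0 ∨ t < 3*w - 1
Before y := n - 7: w ≠ 0 ∨ t < 3*w - 1
Answer: WP = w ≠ 0 ∨ t < 3*w - 1


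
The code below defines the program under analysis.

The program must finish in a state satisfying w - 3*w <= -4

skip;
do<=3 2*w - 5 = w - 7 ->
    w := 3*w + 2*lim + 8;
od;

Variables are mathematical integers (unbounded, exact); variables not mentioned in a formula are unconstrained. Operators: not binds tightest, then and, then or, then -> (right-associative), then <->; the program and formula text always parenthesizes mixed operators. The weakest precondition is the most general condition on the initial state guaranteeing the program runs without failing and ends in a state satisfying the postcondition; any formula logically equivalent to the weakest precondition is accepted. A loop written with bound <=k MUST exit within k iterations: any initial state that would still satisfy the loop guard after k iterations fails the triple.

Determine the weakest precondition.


Working backward. After the program, the postcondition w - 3*w <= -4 must hold; in canonical form it is 2*w >= 4.
Before the loop (bound <=3), unroll the exhaustion recursion (WP_0 = exit-now case; WP_j = one more guarded iteration, up to j = 3):
  WP_0: (not (w = -2)) and 2*w >= 4
  WP_1: (w = -2 -> ((not (2*lim + 3*w = -10)) and 4*lim + 6*w >= -12)) and ((not (w = -2)) -> 2*w >= 4)
  WP_2: (w = -2 -> ((2*lim + 3*w = -10 -> ((not (8*lim + 9*w = -34)) and 16*lim + 18*w >= -60)) and ((not (2*lim + 3*w = -10)) -> 4*lim + 6*w >= -12))) and ((not (w = -2)) -> 2*w >= 4)
  WP_3: (w = -2 -> ((2*lim + 3*w = -10 -> ((8*lim + 9*w = -34 -> ((not (26*lim + 27*w = -106)) and 52*lim + 54*w >= -204)) and ((not (8*lim + 9*w = -34)) -> 16*lim + 18*w >= -60))) and ((not (2*lim + 3*w = -10)) -> 4*lim + 6*w >= -12))) and ((not (w = -2)) -> 2*w >= 4)
So before the loop: (w = -2 -> ((2*lim + 3*w = -10 -> ((8*lim + 9*w = -34 -> ((not (26*lim + 27*w = -106)) and 52*lim + 54*w >= -204)) and ((not (8*lim + 9*w = -34)) -> 16*lim + 18*w >= -60))) and ((not (2*lim + 3*w = -10)) -> 4*lim + 6*w >= -12))) and ((not (w = -2)) -> 2*w >= 4)
Before skip: (w = -2 -> ((2*lim + 3*w = -10 -> ((8*lim + 9*w = -34 -> ((not (26*lim + 27*w = -106)) and 52*lim + 54*w >= -204)) and ((not (8*lim + 9*w = -34)) -> 16*lim + 18*w >= -60))) and ((not (2*lim + 3*w = -10)) -> 4*lim + 6*w >= -12))) and ((not (w = -2)) -> 2*w >= 4)
Answer: WP = (w = -2 -> ((2*lim + 3*w = -10 -> ((8*lim + 9*w = -34 -> ((not (26*lim + 27*w = -106)) and 52*lim + 54*w >= -204)) and ((not (8*lim + 9*w = -34)) -> 16*lim + 18*w >= -60))) and ((not (2*lim + 3*w = -10)) -> 4*lim + 6*w >= -12))) and ((not (w = -2)) -> 2*w >= 4)


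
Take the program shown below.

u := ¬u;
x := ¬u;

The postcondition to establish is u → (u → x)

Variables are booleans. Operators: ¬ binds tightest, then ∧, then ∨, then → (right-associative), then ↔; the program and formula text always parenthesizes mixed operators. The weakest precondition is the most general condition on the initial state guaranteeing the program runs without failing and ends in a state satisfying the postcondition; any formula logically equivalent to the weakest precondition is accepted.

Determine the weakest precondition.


Working backward. After the program, u → (u → x) must hold.
Before x := ¬u: u → (u → (¬u))
Before u := ¬u: (¬u) → ((¬u) → u)
Answer: WP = (¬u) → ((¬u) → u)


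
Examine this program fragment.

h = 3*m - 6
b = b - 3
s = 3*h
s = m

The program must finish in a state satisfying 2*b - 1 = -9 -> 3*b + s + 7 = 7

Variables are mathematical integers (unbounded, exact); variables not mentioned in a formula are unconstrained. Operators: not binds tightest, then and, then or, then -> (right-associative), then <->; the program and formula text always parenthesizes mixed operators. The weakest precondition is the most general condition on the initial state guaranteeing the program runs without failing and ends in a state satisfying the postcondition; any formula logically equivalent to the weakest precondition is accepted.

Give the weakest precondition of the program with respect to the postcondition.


Working backward. After the program, the postcondition 2*b - 1 = -9 -> 3*b + s + 7 = 7 must hold; in canonical form it is 2*b = -8 -> 3*b + s = 0.
Before s := m: 2*b = -8 -> 3*b + m = 0
Before s := 3*h: 2*b = -8 -> 3*b + m = 0
Before b := b - 3: 2*b = -2 -> 3*b + m = 9
Before h := 3*m - 6: 2*b = -2 -> 3*b + m = 9
Answer: WP = 2*b = -2 -> 3*b + m = 9


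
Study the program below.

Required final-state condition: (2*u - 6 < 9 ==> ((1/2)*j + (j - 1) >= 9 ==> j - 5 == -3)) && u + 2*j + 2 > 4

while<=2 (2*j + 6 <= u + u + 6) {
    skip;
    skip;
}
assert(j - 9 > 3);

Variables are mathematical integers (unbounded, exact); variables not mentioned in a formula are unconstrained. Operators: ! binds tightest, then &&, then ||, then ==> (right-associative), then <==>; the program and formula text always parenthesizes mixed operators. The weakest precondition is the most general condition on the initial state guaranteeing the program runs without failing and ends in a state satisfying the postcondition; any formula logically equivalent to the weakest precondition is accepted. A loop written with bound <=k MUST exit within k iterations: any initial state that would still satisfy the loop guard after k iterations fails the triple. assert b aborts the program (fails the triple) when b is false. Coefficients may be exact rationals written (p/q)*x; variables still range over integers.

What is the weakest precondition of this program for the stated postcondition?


Working backward. After the program, the postcondition (2*u - 6 < 9 ==> ((1/2)*j + (j - 1) >= 9 ==> j - 5 == -3)) && u + 2*j + 2 > 4 must hold; in canonical form it is (2*u < 15 ==> ((3/2)*j >= 10 ==> j == 2)) && 2*j + u > 2.
Before assert j - 9 > 3: j > 12 && (2*u < 15 ==> ((3/2)*j >= 10 ==> j == 2)) && 2*j + u > 2
Before the loop (bound <=2), unroll the exhaustion recursion (WP_0 = exit-now case; WP_j = one more guarded iteration, up to j = 2):
  WP_0: (!(2*j <= 2*u)) && j > 12 && (2*u < 15 ==> ((3/2)*j >= 10 ==> j == 2)) && 2*j + u > 2
  WP_1: (2*j <= 2*u ==> ((!(2*j <= 2*u)) && j > 12 && (2*u < 15 ==> ((3/2)*j >= 10 ==> j == 2)) && 2*j + u > 2)) && ((!(2*j <= 2*u)) ==> (j > 12 && (2*u < 15 ==> ((3/2)*j >= 10 ==> j == 2)) && 2*j + u > 2))
  WP_2: (2*j <= 2*u ==> ((2*j <= 2*u ==> ((!(2*j <= 2*u)) && j > 12 && (2*u < 15 ==> ((3/2)*j >= 10 ==> j == 2)) && 2*j + u > 2)) && ((!(2*j <= 2*u)) ==> (j > 12 && (2*u < 15 ==> ((3/2)*j >= 10 ==> j == 2)) && 2*j + u > 2)))) && ((!(2*j <= 2*u)) ==> (j > 12 && (2*u < 15 ==> ((3/2)*j >= 10 ==> j == 2)) && 2*j + u > 2))
So before the loop: (2*j <= 2*u ==> ((2*j <= 2*u ==> ((!(2*j <= 2*u)) && j > 12 && (2*u < 15 ==> ((3/2)*j >= 10 ==> j == 2)) && 2*j + u > 2)) && ((!(2*j <= 2*u)) ==> (j > 12 && (2*u < 15 ==> ((3/2)*j >= 10 ==> j == 2)) && 2*j + u > 2)))) && ((!(2*j <= 2*u)) ==> (j > 12 && (2*u < 15 ==> ((3/2)*j >= 10 ==> j == 2)) && 2*j + u > 2))
Answer: WP = (2*j <= 2*u ==> ((2*j <= 2*u ==> ((!(2*j <= 2*u)) && j > 12 && (2*u < 15 ==> ((3/2)*j >= 10 ==> j == 2)) && 2*j + u > 2)) && ((!(2*j <= 2*u)) ==> (j > 12 && (2*u < 15 ==> ((3/2)*j >= 10 ==> j == 2)) && 2*j + u > 2)))) && ((!(2*j <= 2*u)) ==> (j > 12 && (2*u < 15 ==> ((3/2)*j >= 10 ==> j == 2)) && 2*j + u > 2))


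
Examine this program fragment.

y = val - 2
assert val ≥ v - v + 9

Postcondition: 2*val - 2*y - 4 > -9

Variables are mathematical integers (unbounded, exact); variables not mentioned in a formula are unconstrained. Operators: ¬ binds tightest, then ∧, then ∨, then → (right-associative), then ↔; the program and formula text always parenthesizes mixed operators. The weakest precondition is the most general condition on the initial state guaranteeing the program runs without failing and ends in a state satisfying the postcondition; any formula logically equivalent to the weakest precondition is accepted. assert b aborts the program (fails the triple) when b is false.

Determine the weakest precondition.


Working backward. After the program, the postcondition 2*val - 2*y - 4 > -9 must hold; in canonical form it is 2*val > 2*y - 5.
Before assert val ≥ v - v + 9: val ≥ 9 ∧ 2*val > 2*y - 5
Before y := val - 2: val ≥ 9
Answer: WP = val ≥ 9


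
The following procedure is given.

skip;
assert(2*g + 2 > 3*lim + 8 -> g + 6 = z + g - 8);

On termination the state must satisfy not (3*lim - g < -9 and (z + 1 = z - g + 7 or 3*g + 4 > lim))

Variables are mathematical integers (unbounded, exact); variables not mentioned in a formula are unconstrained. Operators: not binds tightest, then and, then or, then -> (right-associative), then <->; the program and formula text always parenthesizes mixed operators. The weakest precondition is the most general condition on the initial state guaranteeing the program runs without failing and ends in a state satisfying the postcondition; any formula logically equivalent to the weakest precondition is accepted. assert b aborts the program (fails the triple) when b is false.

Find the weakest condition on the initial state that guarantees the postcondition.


Working backward. After the program, the postcondition not (3*lim - g < -9 and (z + 1 = z - g + 7 or 3*g + 4 > lim)) must hold; in canonical form it is not (3*lim < g - 9 and (g = 6 or 3*g > lim - 4)).
Before assert 2*g + 2 > 3*lim + 8 -> g + 6 = z + g - 8: (2*g > 3*lim + 6 -> z = 14) and (not (3*lim < g - 9 and (g = 6 or 3*g > lim - 4)))
Before skip: (2*g > 3*lim + 6 -> z = 14) and (not (3*lim < g - 9 and (g = 6 or 3*g > lim - 4)))
Answer: WP = (2*g > 3*lim + 6 -> z = 14) and (not (3*lim < g - 9 and (g = 6 or 3*g > lim - 4)))


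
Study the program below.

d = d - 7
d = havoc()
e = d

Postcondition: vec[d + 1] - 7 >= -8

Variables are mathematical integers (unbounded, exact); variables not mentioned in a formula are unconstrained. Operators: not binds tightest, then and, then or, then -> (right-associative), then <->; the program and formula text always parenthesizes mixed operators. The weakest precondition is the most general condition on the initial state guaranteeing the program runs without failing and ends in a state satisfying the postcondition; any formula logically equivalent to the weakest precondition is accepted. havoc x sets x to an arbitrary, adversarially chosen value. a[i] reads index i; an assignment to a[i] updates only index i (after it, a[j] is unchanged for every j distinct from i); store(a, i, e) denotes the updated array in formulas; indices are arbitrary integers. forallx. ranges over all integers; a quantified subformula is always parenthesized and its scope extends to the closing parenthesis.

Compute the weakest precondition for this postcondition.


Working backward. After the program, the postcondition vec[d + 1] - 7 >= -8 must hold; in canonical form it is vec[d + 1] >= -1.
Before e := d: vec[d + 1] >= -1
Before havoc d: forall d_1. vec[d_1 + 1] >= -1
Before d := d - 7: forall d_1. vec[d_1 + 1] >= -1
Answer: WP = forall d_1. vec[d_1 + 1] >= -1


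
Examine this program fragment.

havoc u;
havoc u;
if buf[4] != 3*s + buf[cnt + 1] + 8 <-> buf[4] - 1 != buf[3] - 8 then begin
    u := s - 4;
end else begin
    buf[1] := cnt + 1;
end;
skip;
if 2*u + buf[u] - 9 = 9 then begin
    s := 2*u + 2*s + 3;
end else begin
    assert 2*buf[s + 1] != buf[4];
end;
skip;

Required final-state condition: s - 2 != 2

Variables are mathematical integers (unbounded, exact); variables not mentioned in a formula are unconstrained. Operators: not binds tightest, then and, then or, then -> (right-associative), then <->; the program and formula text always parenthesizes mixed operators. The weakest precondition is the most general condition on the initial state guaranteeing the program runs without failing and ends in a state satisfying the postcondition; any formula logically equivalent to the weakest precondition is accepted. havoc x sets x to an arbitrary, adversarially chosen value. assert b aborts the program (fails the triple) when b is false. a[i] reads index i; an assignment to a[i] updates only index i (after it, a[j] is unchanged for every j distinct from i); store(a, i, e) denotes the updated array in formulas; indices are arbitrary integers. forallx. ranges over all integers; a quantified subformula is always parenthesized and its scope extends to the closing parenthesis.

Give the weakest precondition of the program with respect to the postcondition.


Working backward. After the program, the postcondition s - 2 != 2 must hold; in canonical form it is s != 4.
Before skip: s != 4
Then branch requires 2*s + 2*u != 1; else branch requires 2*buf[s + 1] != buf[4] and s != 4.
Before the if: (buf[u] + 2*u = 18 -> 2*s + 2*u != 1) and ((not (buf[u] + 2*u = 18)) -> (2*buf[s + 1] != buf[4] and s != 4))
Before skip: (buf[u] + 2*u = 18 -> 2*s + 2*u != 1) and ((not (buf[u] + 2*u = 18)) -> (2*buf[s + 1] != buf[4] and s != 4))
Then branch requires (buf[s - 4] + 2*s = 26 -> 4*s != 9) and ((not (buf[s - 4] + 2*s = 26)) -> (2*buf[s + 1] != buf[4] and s != 4)); else branch requires (store(buf, 1, cnt + 1)[u] + 2*u = 18 -> 2*s + 2*u != 1) and ((not (store(buf, 1, cnt + 1)[u] + 2*u = 18)) -> (2*store(buf, 1, cnt + 1)[s + 1] != buf[4] and s != 4)).
Before the if: ((buf[4] != buf[cnt + 1] + 3*s + 8 <-> buf[4] != buf[3] - 7) -> ((buf[s - 4] + 2*s = 26 -> 4*s != 9) and ((not (buf[s - 4] + 2*s = 26)) -> (2*buf[s + 1] != buf[4] and s != 4)))) and ((not (buf[4] != buf[cnt + 1] + 3*s + 8 <-> buf[4] != buf[3] - 7)) -> ((store(buf, 1, cnt + 1)[u] + 2*u = 18 -> 2*s + 2*u != 1) and ((not (store(buf, 1, cnt + 1)[u] + 2*u = 18)) -> (2*store(buf, 1, cnt + 1)[s + 1] != buf[4] and s != 4))))
Before havoc u: forall u_1. (((buf[4] != buf[cnt + 1] + 3*s + 8 <-> buf[4] != buf[3] - 7) -> ((buf[s - 4] + 2*s = 26 -> 4*s != 9) and ((not (buf[s - 4] + 2*s = 26)) -> (2*buf[s + 1] != buf[4] and s != 4)))) and ((not (buf[4] != buf[cnt + 1] + 3*s + 8 <-> buf[4] != buf[3] - 7)) -> ((store(buf, 1, cnt + 1)[u_1] + 2*u_1 = 18 -> 2*s + 2*u_1 != 1) and ((not (store(buf, 1, cnt + 1)[u_1] + 2*u_1 = 18)) -> (2*store(buf, 1, cnt + 1)[s + 1] != buf[4] and s != 4)))))
Before havoc u: forall u_1. (((buf[4] != buf[cnt + 1] + 3*s + 8 <-> buf[4] != buf[3] - 7) -> ((buf[s - 4] + 2*s = 26 -> 4*s != 9) and ((not (buf[s - 4] + 2*s = 26)) -> (2*buf[s + 1] != buf[4] and s != 4)))) and ((not (buf[4] != buf[cnt + 1] + 3*s + 8 <-> buf[4] != buf[3] - 7)) -> ((store(buf, 1, cnt + 1)[u_1] + 2*u_1 = 18 -> 2*s + 2*u_1 != 1) and ((not (store(buf, 1, cnt + 1)[u_1] + 2*u_1 = 18)) -> (2*store(buf, 1, cnt + 1)[s + 1] != buf[4] and s != 4)))))
Answer: WP = forall u_1. (((buf[4] != buf[cnt + 1] + 3*s + 8 <-> buf[4] != buf[3] - 7) -> ((buf[s - 4] + 2*s = 26 -> 4*s != 9) and ((not (buf[s - 4] + 2*s = 26)) -> (2*buf[s + 1] != buf[4] and s != 4)))) and ((not (buf[4] != buf[cnt + 1] + 3*s + 8 <-> buf[4] != buf[3] - 7)) -> ((store(buf, 1, cnt + 1)[u_1] + 2*u_1 = 18 -> 2*s + 2*u_1 != 1) and ((not (store(buf, 1, cnt + 1)[u_1] + 2*u_1 = 18)) -> (2*store(buf, 1, cnt + 1)[s + 1] != buf[4] and s != 4)))))


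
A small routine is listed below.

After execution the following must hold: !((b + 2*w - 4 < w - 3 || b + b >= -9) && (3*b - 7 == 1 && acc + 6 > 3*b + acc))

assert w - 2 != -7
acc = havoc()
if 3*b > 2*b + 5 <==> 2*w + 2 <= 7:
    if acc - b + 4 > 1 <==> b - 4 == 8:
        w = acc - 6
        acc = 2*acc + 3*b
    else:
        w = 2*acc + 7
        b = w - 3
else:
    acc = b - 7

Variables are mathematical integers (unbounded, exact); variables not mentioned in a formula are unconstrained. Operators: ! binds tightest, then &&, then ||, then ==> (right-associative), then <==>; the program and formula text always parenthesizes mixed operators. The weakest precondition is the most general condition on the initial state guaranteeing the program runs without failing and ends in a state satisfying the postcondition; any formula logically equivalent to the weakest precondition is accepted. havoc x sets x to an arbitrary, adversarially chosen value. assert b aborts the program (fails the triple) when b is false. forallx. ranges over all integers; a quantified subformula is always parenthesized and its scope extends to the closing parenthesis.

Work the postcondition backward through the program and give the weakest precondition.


Working backward. After the program, the postcondition !((b + 2*w - 4 < w - 3 || b + b >= -9) && (3*b - 7 == 1 && acc + 6 > 3*b + acc)) must hold; in canonical form it is !((b + w < 1 || 2*b >= -9) && 3*b == 8 && 3*b < 6).
Then branch requires ((acc > b - 3 <==> b == 12) ==> (!((acc + b < 7 || 2*b >= -9) && 3*b == 8 && 3*b < 6))) && ((!(acc > b - 3 <==> b == 12)) ==> (!((4*acc < -10 || 4*acc >= -17) && 6*acc == -4 && 6*acc < -6))); else branch requires !((b + w < 1 || 2*b >= -9) && 3*b == 8 && 3*b < 6).
Before the if: ((b > 5 <==> 2*w <= 5) ==> (((acc > b - 3 <==> b == 12) ==> (!((acc + b < 7 || 2*b >= -9) && 3*b == 8 && 3*b < 6))) && ((!(acc > b - 3 <==> b == 12)) ==> (!((4*acc < -10 || 4*acc >= -17) && 6*acc == -4 && 6*acc < -6))))) && ((!(b > 5 <==> 2*w <= 5)) ==> (!((b + w < 1 || 2*b >= -9) && 3*b == 8 && 3*b < 6)))
Before havoc acc: forall acc_1. (((b > 5 <==> 2*w <= 5) ==> (((acc_1 > b - 3 <==> b == 12) ==> (!((acc_1 + b < 7 || 2*b >= -9) && 3*b == 8 && 3*b < 6))) && ((!(acc_1 > b - 3 <==> b == 12)) ==> (!((4*acc_1 < -10 || 4*acc_1 >= -17) && 6*acc_1 == -4 && 6*acc_1 < -6))))) && ((!(b > 5 <==> 2*w <= 5)) ==> (!((b + w < 1 || 2*b >= -9) && 3*b == 8 && 3*b < 6))))
Before assert w - 2 != -7: w != -5 && (forall acc_1. (((b > 5 <==> 2*w <= 5) ==> (((acc_1 > b - 3 <==> b == 12) ==> (!((acc_1 + b < 7 || 2*b >= -9) && 3*b == 8 && 3*b < 6))) && ((!(acc_1 > b - 3 <==> b == 12)) ==> (!((4*acc_1 < -10 || 4*acc_1 >= -17) && 6*acc_1 == -4 && 6*acc_1 < -6))))) && ((!(b > 5 <==> 2*w <= 5)) ==> (!((b + w < 1 || 2*b >= -9) && 3*b == 8 && 3*b < 6)))))
Answer: WP = w != -5 && (forall acc_1. (((b > 5 <==> 2*w <= 5) ==> (((acc_1 > b - 3 <==> b == 12) ==> (!((acc_1 + b < 7 || 2*b >= -9) && 3*b == 8 && 3*b < 6))) && ((!(acc_1 > b - 3 <==> b == 12)) ==> (!((4*acc_1 < -10 || 4*acc_1 >= -17) && 6*acc_1 == -4 && 6*acc_1 < -6))))) && ((!(b > 5 <==> 2*w <= 5)) ==> (!((b + w < 1 || 2*b >= -9) && 3*b == 8 && 3*b < 6)))))


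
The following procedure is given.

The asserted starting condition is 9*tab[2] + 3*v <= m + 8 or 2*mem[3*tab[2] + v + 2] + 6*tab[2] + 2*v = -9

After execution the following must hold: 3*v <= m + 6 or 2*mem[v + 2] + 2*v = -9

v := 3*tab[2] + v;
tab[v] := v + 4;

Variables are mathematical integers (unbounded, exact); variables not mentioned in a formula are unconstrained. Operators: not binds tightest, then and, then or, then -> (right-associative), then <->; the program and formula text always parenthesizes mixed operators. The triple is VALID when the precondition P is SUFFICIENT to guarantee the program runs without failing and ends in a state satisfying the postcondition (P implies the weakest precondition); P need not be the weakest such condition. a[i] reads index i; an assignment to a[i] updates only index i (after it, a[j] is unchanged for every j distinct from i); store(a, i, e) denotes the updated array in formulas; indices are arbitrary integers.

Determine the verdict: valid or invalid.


Working backward. After the program, 3*v <= m + 6 or 2*mem[v + 2] + 2*v = -9 must hold.
Before tab[v] := v + 4: 3*v <= m + 6 or 2*mem[v + 2] + 2*v = -9
Before v := 3*tab[2] + v: 9*tab[2] + 3*v <= m + 6 or 2*mem[3*tab[2] + v + 2] + 6*tab[2] + 2*v = -9
The weakest precondition is 9*tab[2] + 3*v <= m + 6 or 2*mem[3*tab[2] + v + 2] + 6*tab[2] + 2*v = -9.
Check whether 9*tab[2] + 3*v <= m + 8 or 2*mem[3*tab[2] + v + 2] + 6*tab[2] + 2*v = -9 implies it.
Countermodel: at the initial state m = -1, mem = {[2] = 0, [4] = 0, elsewhere 0}, tab = {[2] = 0, [4] = 0, elsewhere 0}, v = 2, the precondition holds but the weakest precondition fails.
Answer: invalid


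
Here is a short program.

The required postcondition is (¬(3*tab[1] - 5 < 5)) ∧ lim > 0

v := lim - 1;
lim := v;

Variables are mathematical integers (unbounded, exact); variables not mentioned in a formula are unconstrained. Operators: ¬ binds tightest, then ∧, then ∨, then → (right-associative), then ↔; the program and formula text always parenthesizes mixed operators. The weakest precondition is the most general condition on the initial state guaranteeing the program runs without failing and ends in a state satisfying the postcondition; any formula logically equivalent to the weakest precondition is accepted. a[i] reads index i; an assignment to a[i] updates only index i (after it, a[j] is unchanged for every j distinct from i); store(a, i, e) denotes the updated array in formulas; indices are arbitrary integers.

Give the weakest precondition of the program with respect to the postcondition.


Working backward. After the program, the postcondition (¬(3*tab[1] - 5 < 5)) ∧ lim > 0 must hold; in canonical form it is (¬(3*tab[1] < 10)) ∧ lim > 0.
Before lim := v: (¬(3*tab[1] < 10)) ∧ v > 0
Before v := lim - 1: (¬(3*tab[1] < 10)) ∧ lim > 1
Answer: WP = (¬(3*tab[1] < 10)) ∧ lim > 1


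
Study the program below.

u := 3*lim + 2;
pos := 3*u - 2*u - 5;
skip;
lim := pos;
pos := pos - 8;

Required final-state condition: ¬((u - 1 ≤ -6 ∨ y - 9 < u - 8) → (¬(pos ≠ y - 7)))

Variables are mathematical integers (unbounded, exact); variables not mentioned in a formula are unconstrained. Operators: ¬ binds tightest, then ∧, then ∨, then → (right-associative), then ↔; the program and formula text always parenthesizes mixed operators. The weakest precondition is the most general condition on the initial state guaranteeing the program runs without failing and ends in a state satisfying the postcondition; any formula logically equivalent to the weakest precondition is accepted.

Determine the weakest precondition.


Working backward. After the program, the postcondition ¬((u - 1 ≤ -6 ∨ y - 9 < u - 8) → (¬(pos ≠ y - 7))) must hold; in canonical form it is ¬((u ≤ -5 ∨ y < u + 1) → (¬(pos ≠ y - 7))).
Before pos := pos - 8: ¬((u ≤ -5 ∨ y < u + 1) → (¬(pos ≠ y + 1)))
Before lim := pos: ¬((u ≤ -5 ∨ y < u + 1) → (¬(pos ≠ y + 1)))
Before skip: ¬((u ≤ -5 ∨ y < u + 1) → (¬(pos ≠ y + 1)))
Before pos := 3*u - 2*u - 5: ¬((u ≤ -5 ∨ y < u + 1) → (¬(u ≠ y + 6)))
Before u := 3*lim + 2: ¬((3*lim ≤ -7 ∨ y < 3*lim + 3) → (¬(3*lim ≠ y + 4)))
Answer: WP = ¬((3*lim ≤ -7 ∨ y < 3*lim + 3) → (¬(3*lim ≠ y + 4)))


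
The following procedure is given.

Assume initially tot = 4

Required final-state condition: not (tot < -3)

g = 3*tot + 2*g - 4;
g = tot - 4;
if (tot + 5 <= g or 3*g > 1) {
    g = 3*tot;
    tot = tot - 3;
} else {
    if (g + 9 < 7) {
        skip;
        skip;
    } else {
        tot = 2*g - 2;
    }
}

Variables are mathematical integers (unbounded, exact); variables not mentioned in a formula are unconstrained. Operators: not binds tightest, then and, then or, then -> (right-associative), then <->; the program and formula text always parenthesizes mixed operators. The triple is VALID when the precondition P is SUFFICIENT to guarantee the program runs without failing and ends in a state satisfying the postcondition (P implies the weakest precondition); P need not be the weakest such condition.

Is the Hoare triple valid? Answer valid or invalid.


Working backward. After the program, not (tot < -3) must hold.
Then branch requires not (tot < 0); else branch requires (g < -2 -> (not (tot < -3))) and ((not (g < -2)) -> (not (2*g < -1))).
Before the if: ((tot <= g - 5 or 3*g > 1) -> (not (tot < 0))) and ((not (tot <= g - 5 or 3*g > 1)) -> ((g < -2 -> (not (tot < -3))) and ((not (g < -2)) -> (not (2*g < -1)))))
Before g := tot - 4: (3*tot > 13 -> (not (tot < 0))) and ((not (3*tot > 13)) -> ((tot < 2 -> (not (tot < -3))) and ((not (tot < 2)) -> (not (2*tot < 7)))))
Before g := 3*tot + 2*g - 4: (3*tot > 13 -> (not (tot < 0))) and ((not (3*tot > 13)) -> ((tot < 2 -> (not (tot < -3))) and ((not (tot < 2)) -> (not (2*tot < 7)))))
The weakest precondition is (3*tot > 13 -> (not (tot < 0))) and ((not (3*tot > 13)) -> ((tot < 2 -> (not (tot < -3))) and ((not (tot < 2)) -> (not (2*tot < 7))))).
Check whether tot = 4 implies it.
Every state satisfying the precondition satisfies the weakest precondition: the implication holds.
Answer: valid


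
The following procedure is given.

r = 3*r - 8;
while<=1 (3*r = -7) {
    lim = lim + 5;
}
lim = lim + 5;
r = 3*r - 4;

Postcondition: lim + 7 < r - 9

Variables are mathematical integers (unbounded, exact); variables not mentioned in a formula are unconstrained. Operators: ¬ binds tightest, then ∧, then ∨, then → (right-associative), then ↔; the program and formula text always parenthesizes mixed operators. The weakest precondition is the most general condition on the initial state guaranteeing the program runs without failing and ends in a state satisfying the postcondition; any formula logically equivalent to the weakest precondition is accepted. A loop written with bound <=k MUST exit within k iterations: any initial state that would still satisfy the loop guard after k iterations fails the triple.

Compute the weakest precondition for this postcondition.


Working backward. After the program, the postcondition lim + 7 < r - 9 must hold; in canonical form it is lim < r - 16.
Before r := 3*r - 4: lim < 3*r - 20
Before lim := lim + 5: lim < 3*r - 25
Before the loop (bound <=1), unroll the exhaustion recursion (WP_0 = exit-now case; WP_j = one more guarded iteration, up to j = 1):
  WP_0: (¬(3*r = -7)) ∧ lim < 3*r - 25
  WP_1: (3*r = -7 → ((¬(3*r = -7)) ∧ lim < 3*r - 30)) ∧ ((¬(3*r = -7)) → lim < 3*r - 25)
So before the loop: (3*r = -7 → ((¬(3*r = -7)) ∧ lim < 3*r - 30)) ∧ ((¬(3*r = -7)) → lim < 3*r - 25)
Before r := 3*r - 8: (9*r = 17 → ((¬(9*r = 17)) ∧ lim < 9*r - 54)) ∧ ((¬(9*r = 17)) → lim < 9*r - 49)
Answer: WP = (9*r = 17 → ((¬(9*r = 17)) ∧ lim < 9*r - 54)) ∧ ((¬(9*r = 17)) → lim < 9*r - 49)


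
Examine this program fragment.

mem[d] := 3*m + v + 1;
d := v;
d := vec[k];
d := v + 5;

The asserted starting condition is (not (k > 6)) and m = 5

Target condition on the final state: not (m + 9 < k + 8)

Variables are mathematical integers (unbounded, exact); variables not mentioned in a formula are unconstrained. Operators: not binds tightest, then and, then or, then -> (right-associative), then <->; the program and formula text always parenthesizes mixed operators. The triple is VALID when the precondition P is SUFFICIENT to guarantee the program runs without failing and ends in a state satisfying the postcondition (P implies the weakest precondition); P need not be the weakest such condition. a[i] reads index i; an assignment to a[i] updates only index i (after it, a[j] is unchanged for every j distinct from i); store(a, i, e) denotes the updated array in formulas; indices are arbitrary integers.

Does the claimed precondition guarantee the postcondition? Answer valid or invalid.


Working backward. After the program, the postcondition not (m + 9 < k + 8) must hold; in canonical form it is not (m < k - 1).
Before d := v + 5: not (m < k - 1)
Before d := vec[k]: not (m < k - 1)
Before d := v: not (m < k - 1)
Before mem[d] := 3*m + v + 1: not (m < k - 1)
The weakest precondition is not (m < k - 1).
Check whether (not (k > 6)) and m = 5 implies it.
Every state satisfying the precondition satisfies the weakest precondition: the implication holds.
Answer: valid


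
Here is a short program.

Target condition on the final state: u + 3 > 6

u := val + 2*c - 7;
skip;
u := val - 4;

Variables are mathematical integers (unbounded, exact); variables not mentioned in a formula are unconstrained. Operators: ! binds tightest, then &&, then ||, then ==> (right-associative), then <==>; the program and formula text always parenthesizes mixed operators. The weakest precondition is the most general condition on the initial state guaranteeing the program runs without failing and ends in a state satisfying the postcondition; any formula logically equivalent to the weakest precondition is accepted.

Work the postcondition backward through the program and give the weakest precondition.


Working backward. After the program, the postcondition u + 3 > 6 must hold; in canonical form it is u > 3.
Before u := val - 4: val > 7
Before skip: val > 7
Before u := val + 2*c - 7: val > 7
Answer: WP = val > 7


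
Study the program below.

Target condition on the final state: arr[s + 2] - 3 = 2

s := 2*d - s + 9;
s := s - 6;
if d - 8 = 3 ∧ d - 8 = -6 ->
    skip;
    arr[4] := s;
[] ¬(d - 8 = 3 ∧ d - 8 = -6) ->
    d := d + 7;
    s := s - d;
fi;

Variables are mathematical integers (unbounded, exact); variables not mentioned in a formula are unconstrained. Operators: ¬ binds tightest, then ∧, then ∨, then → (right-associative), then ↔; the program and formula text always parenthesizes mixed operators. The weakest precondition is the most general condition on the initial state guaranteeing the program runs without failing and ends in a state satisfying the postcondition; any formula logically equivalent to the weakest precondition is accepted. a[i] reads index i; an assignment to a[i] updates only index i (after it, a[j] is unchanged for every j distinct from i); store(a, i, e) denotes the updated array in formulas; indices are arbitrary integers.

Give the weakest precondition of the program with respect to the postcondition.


Working backward. After the program, the postcondition arr[s + 2] - 3 = 2 must hold; in canonical form it is arr[s + 2] = 5.
Then branch requires store(arr, 4, s)[s + 2] = 5; else branch requires arr[-d + s - 5] = 5.
Before the if: ((d = 11 ∧ d = 2) → store(arr, 4, s)[s + 2] = 5) ∧ ((¬(d = 11 ∧ d = 2)) → arr[-d + s - 5] = 5)
Before s := s - 6: ((d = 11 ∧ d = 2) → store(arr, 4, s - 6)[s - 4] = 5) ∧ ((¬(d = 11 ∧ d = 2)) → arr[-d + s - 11] = 5)
Before s := 2*d - s + 9: ((d = 11 ∧ d = 2) → store(arr, 4, 2*d - s + 3)[2*d - s + 5] = 5) ∧ ((¬(d = 11 ∧ d = 2)) → arr[d - s - 2] = 5)
Answer: WP = ((d = 11 ∧ d = 2) → store(arr, 4, 2*d - s + 3)[2*d - s + 5] = 5) ∧ ((¬(d = 11 ∧ d = 2)) → arr[d - s - 2] = 5)
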